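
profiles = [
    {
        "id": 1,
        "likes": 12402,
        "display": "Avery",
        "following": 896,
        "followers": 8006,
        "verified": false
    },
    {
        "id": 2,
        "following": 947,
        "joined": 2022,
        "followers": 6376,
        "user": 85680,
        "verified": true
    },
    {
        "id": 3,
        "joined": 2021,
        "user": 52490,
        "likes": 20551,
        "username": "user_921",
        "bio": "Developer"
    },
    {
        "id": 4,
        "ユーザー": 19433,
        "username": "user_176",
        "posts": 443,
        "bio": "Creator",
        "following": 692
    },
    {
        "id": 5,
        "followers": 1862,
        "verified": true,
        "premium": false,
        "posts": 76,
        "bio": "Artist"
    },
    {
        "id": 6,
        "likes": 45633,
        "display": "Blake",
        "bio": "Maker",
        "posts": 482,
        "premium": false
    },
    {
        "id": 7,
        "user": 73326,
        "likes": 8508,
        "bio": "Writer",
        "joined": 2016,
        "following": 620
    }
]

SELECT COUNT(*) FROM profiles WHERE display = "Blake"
1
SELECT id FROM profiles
[1, 2, 3, 4, 5, 6, 7]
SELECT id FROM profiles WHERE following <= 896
[1, 4, 7]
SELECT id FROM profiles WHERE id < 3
[1, 2]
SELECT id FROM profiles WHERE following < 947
[1, 4, 7]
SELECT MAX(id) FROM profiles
7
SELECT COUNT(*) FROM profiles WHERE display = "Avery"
1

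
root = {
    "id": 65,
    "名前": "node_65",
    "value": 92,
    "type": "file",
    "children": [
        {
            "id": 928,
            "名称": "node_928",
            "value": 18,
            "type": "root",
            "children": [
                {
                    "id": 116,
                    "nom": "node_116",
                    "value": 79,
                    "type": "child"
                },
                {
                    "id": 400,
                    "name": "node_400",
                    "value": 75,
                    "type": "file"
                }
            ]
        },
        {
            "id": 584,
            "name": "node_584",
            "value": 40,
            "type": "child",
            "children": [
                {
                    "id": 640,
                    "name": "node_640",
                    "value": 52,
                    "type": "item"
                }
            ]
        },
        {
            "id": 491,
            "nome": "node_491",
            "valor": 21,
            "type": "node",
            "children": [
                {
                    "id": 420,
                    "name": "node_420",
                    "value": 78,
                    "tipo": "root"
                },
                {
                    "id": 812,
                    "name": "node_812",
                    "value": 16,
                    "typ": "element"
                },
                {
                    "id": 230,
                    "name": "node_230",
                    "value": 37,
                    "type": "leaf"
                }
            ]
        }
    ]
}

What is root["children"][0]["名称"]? "node_928"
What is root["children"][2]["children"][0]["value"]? 78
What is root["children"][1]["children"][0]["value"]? 52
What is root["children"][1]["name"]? "node_584"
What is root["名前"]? "node_65"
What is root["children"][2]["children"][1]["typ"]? "element"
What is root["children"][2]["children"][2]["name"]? "node_230"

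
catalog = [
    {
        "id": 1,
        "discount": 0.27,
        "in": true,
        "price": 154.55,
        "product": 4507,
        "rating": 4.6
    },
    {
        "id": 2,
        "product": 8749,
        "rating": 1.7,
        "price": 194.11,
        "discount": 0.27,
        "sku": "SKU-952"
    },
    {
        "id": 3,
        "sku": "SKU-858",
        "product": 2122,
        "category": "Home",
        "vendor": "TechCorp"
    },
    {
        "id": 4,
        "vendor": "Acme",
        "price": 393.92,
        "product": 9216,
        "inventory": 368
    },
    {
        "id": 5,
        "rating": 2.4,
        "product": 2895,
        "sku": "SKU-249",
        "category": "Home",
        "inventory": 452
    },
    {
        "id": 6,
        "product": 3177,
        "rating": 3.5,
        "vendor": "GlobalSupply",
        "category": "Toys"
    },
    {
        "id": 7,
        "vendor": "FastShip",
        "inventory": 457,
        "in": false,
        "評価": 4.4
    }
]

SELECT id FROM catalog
[1, 2, 3, 4, 5, 6, 7]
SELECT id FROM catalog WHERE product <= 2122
[3]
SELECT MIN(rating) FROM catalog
1.7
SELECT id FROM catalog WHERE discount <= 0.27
[1, 2]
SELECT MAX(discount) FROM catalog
0.27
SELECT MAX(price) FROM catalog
393.92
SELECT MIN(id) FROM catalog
1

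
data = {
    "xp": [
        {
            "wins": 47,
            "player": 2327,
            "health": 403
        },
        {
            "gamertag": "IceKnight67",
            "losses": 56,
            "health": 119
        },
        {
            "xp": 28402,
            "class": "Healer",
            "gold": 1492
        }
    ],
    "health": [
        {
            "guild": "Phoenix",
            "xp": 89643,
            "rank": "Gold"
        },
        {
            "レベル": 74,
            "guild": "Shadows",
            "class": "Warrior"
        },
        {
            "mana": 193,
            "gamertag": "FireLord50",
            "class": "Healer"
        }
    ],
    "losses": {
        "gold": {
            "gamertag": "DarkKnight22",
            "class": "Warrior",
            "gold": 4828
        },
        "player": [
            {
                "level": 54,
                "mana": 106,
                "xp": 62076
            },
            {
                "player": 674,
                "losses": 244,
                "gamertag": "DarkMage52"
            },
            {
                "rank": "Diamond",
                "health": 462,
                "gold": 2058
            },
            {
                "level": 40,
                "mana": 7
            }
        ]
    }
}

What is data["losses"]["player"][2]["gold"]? 2058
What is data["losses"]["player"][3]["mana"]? 7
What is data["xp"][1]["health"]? 119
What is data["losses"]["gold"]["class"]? "Warrior"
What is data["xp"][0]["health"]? 403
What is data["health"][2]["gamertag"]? "FireLord50"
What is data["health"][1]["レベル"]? 74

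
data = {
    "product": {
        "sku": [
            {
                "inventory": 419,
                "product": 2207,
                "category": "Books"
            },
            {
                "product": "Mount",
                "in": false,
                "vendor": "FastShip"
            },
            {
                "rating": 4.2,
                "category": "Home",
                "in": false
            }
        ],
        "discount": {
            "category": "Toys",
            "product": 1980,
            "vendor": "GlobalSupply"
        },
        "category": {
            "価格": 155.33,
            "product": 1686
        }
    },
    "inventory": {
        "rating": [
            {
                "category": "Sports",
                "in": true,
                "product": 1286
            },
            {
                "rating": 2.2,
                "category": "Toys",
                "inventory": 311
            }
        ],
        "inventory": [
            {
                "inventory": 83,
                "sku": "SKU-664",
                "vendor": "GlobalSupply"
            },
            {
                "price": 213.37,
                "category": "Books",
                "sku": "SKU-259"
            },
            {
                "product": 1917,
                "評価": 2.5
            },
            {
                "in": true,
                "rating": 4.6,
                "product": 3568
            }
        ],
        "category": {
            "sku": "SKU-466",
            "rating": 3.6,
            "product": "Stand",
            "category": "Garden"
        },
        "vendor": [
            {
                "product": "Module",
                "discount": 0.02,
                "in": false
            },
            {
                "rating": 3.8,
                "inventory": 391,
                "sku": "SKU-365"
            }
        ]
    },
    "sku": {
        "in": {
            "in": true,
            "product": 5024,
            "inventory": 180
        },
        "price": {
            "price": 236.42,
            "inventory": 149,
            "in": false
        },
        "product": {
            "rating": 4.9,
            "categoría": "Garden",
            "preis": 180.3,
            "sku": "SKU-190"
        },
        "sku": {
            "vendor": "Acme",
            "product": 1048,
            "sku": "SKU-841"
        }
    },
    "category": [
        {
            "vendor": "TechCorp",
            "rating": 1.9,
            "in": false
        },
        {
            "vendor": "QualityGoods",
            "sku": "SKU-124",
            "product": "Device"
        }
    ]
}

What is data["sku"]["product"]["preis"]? 180.3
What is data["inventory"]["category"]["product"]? "Stand"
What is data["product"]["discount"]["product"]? 1980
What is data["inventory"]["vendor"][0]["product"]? "Module"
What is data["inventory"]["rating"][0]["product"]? 1286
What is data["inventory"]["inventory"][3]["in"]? True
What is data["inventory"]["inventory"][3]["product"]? 3568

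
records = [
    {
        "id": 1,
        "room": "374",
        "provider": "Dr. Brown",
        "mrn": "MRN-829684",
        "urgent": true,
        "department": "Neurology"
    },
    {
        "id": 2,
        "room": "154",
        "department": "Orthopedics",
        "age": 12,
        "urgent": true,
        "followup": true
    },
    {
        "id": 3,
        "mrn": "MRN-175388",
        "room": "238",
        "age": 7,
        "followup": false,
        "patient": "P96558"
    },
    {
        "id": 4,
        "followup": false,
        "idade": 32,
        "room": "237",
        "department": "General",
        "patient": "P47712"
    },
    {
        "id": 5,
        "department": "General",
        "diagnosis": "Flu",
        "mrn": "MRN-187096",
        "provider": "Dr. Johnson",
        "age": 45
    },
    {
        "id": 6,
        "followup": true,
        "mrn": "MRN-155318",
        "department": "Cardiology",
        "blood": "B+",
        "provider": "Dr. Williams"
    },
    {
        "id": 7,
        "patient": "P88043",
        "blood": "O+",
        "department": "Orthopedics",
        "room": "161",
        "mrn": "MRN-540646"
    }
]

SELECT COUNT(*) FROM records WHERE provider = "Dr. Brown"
1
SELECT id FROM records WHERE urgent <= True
[1, 2]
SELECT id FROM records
[1, 2, 3, 4, 5, 6, 7]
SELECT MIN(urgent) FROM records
True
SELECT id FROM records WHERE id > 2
[3, 4, 5, 6, 7]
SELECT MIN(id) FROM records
1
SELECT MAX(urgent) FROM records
True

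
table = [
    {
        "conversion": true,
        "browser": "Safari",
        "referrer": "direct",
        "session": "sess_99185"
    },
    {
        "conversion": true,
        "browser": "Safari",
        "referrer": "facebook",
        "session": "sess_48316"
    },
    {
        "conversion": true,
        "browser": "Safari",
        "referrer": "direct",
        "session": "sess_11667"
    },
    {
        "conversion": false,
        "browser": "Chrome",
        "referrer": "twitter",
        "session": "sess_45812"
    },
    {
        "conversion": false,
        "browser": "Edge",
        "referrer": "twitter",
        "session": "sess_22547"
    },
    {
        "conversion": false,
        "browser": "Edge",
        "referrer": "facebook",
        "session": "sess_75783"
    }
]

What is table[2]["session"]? "sess_11667"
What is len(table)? 6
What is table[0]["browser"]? "Safari"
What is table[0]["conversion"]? True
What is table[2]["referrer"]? "direct"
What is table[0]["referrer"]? "direct"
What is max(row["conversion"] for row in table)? True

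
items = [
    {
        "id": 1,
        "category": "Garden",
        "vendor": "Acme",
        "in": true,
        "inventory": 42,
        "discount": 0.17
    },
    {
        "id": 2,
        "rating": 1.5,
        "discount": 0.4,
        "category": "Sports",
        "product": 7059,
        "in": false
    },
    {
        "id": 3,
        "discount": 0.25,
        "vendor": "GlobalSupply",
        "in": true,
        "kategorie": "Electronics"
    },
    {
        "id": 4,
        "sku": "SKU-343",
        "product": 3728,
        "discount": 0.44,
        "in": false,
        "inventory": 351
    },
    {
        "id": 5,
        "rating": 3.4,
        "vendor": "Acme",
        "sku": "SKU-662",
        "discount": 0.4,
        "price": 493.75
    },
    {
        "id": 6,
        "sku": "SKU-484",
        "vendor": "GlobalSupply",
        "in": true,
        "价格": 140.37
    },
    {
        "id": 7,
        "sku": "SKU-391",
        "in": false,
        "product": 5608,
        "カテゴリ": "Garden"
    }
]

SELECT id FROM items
[1, 2, 3, 4, 5, 6, 7]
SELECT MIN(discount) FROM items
0.17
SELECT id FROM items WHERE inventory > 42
[4]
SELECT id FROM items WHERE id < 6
[1, 2, 3, 4, 5]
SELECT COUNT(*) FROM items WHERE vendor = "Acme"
2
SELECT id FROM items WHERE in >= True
[1, 3, 6]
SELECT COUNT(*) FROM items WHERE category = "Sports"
1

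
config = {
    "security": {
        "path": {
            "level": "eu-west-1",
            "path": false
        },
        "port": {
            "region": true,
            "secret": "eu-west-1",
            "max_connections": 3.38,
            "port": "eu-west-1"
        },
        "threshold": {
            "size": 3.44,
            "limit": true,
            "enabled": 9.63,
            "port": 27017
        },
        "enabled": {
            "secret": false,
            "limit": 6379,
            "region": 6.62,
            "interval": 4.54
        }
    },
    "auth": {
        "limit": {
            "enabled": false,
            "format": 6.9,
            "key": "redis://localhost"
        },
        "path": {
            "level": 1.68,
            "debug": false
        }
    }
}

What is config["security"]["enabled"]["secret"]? False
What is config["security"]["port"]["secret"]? "eu-west-1"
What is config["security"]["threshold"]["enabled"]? 9.63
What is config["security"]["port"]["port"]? "eu-west-1"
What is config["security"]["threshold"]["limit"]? True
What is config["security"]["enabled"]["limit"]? 6379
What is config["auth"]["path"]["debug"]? False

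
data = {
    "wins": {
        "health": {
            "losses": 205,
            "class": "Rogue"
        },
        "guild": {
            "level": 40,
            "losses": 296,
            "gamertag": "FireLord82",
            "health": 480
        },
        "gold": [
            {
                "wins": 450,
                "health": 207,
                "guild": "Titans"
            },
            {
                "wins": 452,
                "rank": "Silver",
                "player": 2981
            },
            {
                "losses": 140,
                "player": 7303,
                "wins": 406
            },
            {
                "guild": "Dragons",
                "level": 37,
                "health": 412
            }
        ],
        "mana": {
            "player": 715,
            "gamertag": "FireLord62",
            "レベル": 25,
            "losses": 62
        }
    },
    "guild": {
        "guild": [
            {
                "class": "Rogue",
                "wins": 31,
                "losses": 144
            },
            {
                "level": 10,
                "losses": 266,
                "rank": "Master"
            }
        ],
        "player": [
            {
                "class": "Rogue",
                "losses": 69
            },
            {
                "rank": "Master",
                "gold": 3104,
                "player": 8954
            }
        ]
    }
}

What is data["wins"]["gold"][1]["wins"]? 452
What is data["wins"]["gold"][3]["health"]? 412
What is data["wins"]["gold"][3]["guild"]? "Dragons"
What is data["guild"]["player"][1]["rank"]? "Master"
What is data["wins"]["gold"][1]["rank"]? "Silver"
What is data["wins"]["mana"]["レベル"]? 25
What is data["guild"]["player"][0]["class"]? "Rogue"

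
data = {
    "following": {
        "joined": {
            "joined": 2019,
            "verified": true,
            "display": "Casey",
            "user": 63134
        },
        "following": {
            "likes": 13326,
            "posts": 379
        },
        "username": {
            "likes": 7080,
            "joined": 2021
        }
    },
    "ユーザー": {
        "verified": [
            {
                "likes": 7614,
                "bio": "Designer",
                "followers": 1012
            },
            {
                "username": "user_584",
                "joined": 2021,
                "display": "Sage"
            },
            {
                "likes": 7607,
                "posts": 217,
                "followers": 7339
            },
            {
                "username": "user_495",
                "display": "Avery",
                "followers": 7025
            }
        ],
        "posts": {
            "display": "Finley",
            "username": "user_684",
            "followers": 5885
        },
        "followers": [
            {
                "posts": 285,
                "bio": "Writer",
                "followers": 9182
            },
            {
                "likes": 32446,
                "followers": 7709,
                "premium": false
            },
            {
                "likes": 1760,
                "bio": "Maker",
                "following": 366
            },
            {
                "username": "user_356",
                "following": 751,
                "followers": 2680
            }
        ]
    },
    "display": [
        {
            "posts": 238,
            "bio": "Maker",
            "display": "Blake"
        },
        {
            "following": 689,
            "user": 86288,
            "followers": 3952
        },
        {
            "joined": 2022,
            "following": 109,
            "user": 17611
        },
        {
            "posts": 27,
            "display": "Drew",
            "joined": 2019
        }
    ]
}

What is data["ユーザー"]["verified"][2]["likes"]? 7607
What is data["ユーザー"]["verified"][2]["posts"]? 217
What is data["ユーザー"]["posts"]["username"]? "user_684"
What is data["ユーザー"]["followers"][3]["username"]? "user_356"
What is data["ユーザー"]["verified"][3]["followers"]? 7025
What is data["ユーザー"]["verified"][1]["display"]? "Sage"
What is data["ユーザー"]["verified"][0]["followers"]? 1012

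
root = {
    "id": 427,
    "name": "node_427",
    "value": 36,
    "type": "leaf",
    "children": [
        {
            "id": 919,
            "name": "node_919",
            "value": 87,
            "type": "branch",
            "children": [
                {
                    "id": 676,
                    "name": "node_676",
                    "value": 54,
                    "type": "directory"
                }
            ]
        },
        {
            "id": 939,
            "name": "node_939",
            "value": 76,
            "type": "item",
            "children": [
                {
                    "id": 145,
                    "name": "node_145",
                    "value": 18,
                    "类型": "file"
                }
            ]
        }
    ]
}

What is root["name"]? "node_427"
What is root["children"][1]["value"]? 76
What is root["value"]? 36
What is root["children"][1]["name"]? "node_939"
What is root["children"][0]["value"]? 87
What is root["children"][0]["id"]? 919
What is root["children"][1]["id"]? 939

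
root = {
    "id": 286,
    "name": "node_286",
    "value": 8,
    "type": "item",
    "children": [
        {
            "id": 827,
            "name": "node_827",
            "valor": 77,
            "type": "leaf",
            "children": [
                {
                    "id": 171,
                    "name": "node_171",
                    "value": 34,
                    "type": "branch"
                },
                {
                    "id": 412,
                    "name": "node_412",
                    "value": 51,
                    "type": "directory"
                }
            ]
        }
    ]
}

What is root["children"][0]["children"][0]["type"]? "branch"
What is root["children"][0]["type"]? "leaf"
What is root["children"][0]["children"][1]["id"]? 412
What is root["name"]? "node_286"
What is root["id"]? 286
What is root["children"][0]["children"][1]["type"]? "directory"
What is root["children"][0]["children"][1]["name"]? "node_412"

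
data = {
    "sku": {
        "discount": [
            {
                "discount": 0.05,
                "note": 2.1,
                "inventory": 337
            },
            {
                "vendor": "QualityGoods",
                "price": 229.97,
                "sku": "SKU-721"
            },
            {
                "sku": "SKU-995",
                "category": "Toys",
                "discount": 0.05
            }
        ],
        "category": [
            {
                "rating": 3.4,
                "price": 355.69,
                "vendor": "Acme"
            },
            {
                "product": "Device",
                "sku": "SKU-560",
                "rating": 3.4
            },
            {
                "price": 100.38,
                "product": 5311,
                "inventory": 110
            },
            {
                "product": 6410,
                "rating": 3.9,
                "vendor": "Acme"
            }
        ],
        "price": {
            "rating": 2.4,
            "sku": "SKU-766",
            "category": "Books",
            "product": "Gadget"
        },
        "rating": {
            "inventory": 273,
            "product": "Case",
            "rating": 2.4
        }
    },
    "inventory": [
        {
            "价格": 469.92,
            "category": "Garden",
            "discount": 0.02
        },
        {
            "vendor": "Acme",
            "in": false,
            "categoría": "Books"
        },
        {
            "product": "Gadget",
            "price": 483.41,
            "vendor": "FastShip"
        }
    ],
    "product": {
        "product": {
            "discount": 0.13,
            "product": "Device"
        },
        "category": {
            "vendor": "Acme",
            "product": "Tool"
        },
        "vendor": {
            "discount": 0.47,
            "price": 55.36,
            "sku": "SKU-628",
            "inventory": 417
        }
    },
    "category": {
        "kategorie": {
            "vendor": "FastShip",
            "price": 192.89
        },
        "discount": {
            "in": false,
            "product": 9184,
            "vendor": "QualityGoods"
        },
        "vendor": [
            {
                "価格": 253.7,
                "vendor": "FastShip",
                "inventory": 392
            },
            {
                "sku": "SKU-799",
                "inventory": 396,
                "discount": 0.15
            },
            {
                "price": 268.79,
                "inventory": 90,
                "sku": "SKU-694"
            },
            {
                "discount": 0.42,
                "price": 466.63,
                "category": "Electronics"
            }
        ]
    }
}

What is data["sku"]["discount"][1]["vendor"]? "QualityGoods"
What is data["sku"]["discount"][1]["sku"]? "SKU-721"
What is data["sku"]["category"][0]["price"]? 355.69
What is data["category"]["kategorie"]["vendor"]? "FastShip"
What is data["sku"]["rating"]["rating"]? 2.4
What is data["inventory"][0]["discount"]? 0.02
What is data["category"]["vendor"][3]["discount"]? 0.42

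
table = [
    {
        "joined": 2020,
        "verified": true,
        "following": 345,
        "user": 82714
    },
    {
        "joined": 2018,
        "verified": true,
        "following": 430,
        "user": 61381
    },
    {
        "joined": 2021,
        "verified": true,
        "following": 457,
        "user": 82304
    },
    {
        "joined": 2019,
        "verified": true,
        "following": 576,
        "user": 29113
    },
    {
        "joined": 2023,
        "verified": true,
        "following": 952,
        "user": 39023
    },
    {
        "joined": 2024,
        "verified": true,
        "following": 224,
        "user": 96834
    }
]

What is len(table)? 6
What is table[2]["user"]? 82304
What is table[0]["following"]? 345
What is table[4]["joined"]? 2023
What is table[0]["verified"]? True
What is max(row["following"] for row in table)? 952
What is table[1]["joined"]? 2018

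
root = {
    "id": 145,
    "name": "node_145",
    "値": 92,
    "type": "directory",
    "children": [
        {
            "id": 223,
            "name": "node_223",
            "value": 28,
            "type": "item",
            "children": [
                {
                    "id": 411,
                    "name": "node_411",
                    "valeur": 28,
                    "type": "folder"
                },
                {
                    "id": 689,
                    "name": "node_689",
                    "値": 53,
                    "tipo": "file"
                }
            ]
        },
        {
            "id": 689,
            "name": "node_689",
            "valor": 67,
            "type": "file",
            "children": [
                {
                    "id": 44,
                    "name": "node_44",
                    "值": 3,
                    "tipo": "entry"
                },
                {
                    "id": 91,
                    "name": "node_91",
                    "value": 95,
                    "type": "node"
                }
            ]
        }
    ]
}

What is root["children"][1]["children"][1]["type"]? "node"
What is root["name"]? "node_145"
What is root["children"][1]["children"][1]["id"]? 91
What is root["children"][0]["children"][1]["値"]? 53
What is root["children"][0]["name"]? "node_223"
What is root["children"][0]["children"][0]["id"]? 411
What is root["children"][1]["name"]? "node_689"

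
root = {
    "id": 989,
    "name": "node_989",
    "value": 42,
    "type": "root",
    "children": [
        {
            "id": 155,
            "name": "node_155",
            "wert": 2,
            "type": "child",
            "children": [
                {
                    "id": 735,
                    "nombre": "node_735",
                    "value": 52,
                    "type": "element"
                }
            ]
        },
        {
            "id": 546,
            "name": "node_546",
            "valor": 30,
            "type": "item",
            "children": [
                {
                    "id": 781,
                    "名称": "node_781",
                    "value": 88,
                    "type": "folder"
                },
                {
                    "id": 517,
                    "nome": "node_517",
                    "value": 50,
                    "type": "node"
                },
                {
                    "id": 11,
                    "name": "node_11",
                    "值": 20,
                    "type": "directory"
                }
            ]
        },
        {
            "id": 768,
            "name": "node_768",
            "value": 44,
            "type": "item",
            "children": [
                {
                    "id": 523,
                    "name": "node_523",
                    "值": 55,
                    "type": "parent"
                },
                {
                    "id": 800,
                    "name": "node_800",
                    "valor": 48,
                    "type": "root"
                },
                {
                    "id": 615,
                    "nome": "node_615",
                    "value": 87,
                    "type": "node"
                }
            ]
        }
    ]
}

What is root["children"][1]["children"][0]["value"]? 88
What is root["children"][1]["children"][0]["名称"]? "node_781"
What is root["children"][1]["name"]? "node_546"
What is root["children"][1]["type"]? "item"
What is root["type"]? "root"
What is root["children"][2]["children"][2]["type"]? "node"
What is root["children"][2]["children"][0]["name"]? "node_523"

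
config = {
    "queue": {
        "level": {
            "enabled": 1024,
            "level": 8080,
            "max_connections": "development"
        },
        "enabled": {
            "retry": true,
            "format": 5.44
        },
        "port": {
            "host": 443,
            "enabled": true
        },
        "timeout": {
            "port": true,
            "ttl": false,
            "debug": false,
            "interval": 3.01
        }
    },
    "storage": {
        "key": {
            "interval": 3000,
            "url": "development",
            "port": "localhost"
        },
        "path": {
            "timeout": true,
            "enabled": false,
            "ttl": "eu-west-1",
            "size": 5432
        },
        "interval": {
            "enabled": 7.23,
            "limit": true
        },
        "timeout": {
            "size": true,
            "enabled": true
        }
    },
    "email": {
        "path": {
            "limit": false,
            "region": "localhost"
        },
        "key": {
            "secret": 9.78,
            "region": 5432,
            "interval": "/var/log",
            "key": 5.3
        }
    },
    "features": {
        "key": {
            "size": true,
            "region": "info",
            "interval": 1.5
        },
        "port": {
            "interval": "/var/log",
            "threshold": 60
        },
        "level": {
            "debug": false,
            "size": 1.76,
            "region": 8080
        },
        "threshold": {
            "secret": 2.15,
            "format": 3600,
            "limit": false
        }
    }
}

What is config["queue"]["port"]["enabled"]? True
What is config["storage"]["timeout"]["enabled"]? True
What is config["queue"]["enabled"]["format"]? 5.44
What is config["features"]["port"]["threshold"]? 60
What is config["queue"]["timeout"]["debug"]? False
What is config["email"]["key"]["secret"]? 9.78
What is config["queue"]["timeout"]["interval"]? 3.01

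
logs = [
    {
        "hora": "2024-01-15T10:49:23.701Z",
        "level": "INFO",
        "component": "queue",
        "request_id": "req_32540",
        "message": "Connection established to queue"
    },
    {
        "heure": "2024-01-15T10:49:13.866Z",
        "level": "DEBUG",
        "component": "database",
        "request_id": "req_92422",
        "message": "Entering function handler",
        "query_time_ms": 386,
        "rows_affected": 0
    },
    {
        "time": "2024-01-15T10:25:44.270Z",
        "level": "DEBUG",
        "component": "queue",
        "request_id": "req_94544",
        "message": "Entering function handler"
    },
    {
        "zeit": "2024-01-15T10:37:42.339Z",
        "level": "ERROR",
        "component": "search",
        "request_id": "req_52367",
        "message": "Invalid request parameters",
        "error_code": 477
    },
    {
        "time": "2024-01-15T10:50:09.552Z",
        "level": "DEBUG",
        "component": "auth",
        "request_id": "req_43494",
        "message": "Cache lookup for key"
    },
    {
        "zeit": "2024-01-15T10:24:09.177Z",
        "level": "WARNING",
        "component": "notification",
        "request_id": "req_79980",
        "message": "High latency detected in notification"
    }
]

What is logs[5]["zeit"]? "2024-01-15T10:24:09.177Z"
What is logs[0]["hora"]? "2024-01-15T10:49:23.701Z"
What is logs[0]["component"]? "queue"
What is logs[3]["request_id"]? "req_52367"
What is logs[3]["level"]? "ERROR"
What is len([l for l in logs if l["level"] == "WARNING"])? 1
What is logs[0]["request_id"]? "req_32540"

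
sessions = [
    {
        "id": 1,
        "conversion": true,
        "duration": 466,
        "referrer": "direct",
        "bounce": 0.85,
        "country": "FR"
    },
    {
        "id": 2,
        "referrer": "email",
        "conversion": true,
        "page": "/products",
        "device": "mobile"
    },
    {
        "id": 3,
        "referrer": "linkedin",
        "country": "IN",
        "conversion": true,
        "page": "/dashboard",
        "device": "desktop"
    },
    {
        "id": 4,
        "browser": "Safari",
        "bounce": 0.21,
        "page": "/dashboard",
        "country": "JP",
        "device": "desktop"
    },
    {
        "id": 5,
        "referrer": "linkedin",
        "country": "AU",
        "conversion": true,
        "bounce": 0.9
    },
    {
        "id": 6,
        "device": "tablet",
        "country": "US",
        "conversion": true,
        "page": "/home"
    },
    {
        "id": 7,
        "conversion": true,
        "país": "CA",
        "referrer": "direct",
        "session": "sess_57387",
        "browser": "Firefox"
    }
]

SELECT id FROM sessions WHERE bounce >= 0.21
[1, 4, 5]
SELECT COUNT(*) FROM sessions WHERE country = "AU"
1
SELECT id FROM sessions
[1, 2, 3, 4, 5, 6, 7]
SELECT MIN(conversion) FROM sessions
True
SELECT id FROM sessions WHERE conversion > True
[]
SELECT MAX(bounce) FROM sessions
0.9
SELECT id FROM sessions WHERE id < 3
[1, 2]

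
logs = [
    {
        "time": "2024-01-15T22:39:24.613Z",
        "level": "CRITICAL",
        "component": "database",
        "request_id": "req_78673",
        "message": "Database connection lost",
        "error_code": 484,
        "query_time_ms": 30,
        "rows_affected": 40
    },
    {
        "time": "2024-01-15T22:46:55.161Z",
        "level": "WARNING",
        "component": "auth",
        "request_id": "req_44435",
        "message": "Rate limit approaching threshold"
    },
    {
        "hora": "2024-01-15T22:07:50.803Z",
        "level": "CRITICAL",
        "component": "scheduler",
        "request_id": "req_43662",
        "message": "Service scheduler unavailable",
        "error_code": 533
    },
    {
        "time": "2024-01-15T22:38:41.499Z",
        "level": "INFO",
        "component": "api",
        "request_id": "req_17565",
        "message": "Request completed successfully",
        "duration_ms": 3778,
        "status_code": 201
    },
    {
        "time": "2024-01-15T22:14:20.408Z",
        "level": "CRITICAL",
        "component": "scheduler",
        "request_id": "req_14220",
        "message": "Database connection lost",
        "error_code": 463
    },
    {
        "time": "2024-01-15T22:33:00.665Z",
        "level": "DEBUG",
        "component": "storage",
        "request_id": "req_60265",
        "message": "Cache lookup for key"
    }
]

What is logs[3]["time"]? "2024-01-15T22:38:41.499Z"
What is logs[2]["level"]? "CRITICAL"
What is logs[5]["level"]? "DEBUG"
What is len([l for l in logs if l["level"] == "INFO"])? 1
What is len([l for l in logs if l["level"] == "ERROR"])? 0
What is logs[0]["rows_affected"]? 40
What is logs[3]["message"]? "Request completed successfully"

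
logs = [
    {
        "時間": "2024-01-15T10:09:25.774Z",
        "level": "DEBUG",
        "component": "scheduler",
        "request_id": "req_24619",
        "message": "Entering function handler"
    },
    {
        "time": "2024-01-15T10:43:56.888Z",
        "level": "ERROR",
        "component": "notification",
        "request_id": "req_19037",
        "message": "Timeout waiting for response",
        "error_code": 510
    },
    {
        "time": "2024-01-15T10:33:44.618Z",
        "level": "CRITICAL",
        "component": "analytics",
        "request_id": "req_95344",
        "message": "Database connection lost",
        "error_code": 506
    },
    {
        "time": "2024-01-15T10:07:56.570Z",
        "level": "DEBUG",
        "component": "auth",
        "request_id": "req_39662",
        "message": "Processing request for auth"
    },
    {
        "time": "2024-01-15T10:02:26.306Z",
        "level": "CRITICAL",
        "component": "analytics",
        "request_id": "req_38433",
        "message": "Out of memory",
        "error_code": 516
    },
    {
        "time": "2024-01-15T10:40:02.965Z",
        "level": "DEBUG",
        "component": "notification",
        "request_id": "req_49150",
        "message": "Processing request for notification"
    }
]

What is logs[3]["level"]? "DEBUG"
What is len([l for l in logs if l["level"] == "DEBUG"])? 3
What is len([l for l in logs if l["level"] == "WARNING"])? 0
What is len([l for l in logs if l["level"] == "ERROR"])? 1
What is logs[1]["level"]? "ERROR"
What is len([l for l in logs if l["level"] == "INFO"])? 0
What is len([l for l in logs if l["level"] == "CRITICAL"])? 2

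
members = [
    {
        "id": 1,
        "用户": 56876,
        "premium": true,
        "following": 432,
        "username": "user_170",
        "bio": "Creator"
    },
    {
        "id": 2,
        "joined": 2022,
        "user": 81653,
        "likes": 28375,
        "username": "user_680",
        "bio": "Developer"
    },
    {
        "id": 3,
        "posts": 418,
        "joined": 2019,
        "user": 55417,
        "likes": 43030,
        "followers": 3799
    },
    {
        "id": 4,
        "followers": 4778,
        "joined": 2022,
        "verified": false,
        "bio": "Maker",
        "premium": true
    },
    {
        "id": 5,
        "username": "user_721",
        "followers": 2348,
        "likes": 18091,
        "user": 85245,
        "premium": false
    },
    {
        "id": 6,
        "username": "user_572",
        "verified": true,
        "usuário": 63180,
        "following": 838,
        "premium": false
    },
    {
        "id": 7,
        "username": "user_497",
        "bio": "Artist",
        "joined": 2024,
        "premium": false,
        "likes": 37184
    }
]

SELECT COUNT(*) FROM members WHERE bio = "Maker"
1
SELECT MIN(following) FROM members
432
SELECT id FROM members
[1, 2, 3, 4, 5, 6, 7]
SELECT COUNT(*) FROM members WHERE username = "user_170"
1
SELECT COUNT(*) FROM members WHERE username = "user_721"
1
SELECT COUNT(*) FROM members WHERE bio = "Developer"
1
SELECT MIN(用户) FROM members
56876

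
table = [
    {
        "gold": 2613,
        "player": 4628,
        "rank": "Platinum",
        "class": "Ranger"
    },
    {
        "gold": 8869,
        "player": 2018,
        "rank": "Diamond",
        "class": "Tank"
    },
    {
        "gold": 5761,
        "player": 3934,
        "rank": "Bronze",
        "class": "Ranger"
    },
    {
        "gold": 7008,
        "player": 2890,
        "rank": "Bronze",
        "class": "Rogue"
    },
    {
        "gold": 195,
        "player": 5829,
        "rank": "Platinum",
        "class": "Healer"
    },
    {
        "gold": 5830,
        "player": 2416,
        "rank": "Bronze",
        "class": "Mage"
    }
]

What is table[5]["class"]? "Mage"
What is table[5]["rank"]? "Bronze"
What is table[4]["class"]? "Healer"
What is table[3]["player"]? 2890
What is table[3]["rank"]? "Bronze"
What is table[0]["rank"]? "Platinum"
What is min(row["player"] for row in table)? 2018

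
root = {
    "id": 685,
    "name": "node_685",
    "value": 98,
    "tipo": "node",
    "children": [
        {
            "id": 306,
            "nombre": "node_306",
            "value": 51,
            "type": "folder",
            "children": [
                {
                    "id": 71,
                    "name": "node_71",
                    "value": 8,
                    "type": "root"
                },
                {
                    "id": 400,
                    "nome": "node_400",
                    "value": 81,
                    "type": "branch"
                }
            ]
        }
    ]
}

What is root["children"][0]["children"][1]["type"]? "branch"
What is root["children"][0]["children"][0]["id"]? 71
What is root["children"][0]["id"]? 306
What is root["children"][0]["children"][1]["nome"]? "node_400"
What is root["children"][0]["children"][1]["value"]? 81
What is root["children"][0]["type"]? "folder"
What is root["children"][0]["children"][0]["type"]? "root"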